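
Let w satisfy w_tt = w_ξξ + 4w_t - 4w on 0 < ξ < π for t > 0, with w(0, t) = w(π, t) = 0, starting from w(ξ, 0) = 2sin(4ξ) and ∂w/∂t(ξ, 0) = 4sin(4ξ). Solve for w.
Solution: Substitute w = exp(2t)u.
Then w_t = exp(2t)(u_t + 2u), w_tt = exp(2t)(u_tt + 4u_t + 4u), w_ξξ = exp(2t)u_ξξ; substituting and dividing by exp(2t), the lower-order terms cancel: u_tt = u_ξξ (standard wave equation).
Data for u: u(ξ,0) = w(ξ,0) = 2sin(4ξ); u_t(ξ,0) = w_t(ξ,0) - 2w(ξ,0) = 0. The boundary conditions carry over: u(0,t) = u(π,t) = 0.
Separating variables: u = Σ [A_n cos(ω_n t) + B_n sin(ω_n t)] sin(nξ), ω_n = n. From ICs: A_4=2.
So u(ξ,t) = 2sin(4ξ)cos(4t), and w(ξ,t) = exp(2t)u(ξ,t).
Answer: w(ξ, t) = 2exp(2t)sin(4ξ)cos(4t)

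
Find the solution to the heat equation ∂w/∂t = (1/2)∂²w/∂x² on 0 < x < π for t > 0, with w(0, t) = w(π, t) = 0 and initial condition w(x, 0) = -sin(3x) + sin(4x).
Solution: Separating variables: w = Σ c_n exp(-n²t/2) sin(nx). From w(x,0) = -sin(3x) + sin(4x): c_3=-1, c_4=1.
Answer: w(x, t) = exp(-8t)sin(4x) - exp(-9t/2)sin(3x)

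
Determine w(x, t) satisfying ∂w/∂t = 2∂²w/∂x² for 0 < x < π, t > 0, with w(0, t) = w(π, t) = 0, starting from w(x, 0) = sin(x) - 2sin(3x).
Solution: Separating variables: w = Σ c_n exp(-2n²t) sin(nx). From w(x,0) = sin(x) - 2sin(3x): c_1=1, c_3=-2.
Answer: w(x, t) = exp(-2t)sin(x) - 2exp(-18t)sin(3x)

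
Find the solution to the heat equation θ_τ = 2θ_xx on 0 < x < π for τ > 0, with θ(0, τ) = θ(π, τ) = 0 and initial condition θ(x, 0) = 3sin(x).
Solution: Separating variables: θ = Σ c_n exp(-2n²τ) sin(nx). From θ(x,0) = 3sin(x): c_1=3.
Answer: θ(x, τ) = 3exp(-2τ)sin(x)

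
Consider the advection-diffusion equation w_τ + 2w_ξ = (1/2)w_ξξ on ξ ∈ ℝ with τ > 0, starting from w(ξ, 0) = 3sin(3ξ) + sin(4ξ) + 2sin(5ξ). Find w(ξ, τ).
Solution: Change to a moving frame: let η = ξ - 2τ, σ = τ and write w(ξ,τ) = u(η,σ).
By the chain rule w_τ = u_σ - 2u_η, w_ξ = u_η, w_ξξ = u_ηη.
Then w_τ + 2w_ξ = u_σ: the advection term cancels and the PDE becomes the heat equation u_σ = (1/2)u_ηη on η ∈ ℝ.
Initial data: u(η,0) = w(η,0) = 3sin(3η) + sin(4η) + 2sin(5η).
On η ∈ ℝ each mode satisfies (sin(nη))″ = -n² sin(nη), so exp(-n²σ/2) sin(nη) solves the heat equation; by superposition u(η,σ) = Σ c_n exp(-n²σ/2) sin(nη).
Reading off the coefficients: c_3=3, c_4=1, c_5=2, so u(η,σ) = exp(-8σ)sin(4η) + 3exp(-9σ/2)sin(3η) + 2exp(-25σ/2)sin(5η).
Substituting back η = ξ - 2τ, σ = τ: w(ξ,τ) = u(ξ - 2τ, τ).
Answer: w(ξ, τ) = exp(-8τ)sin(4ξ - 8τ) + 3exp(-9τ/2)sin(3ξ - 6τ) + 2exp(-25τ/2)sin(5ξ - 10τ)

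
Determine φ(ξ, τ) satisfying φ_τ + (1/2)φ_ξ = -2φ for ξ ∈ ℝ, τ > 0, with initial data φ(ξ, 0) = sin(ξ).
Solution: Substitute φ = exp(-2τ)u, i.e. u = exp(2τ)φ.
By the product rule, φ_τ = exp(-2τ)(u_τ - 2u), φ_ξ = exp(-2τ)u_ξ.
Substituting into the PDE and dividing by exp(-2τ): u_τ - 2u + (1/2)u_ξ = -2u.
The lower-order terms cancel, leaving the standard advection equation u_τ + (1/2)u_ξ = 0.
Initial data for u: u(ξ,0) = φ(ξ,0) = sin(ξ).
Solve for u:
  By method of characteristics (waves move right with speed 1/2):
  Along characteristics ξ - (1/2)τ = const, u is constant, so u(ξ,τ) = f(ξ - (1/2)τ) with f = u(·, 0).
Hence u(ξ,τ) = sin(ξ - τ/2).
Transform back: φ(ξ,τ) = exp(-2τ)u(ξ,τ).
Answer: φ(ξ, τ) = exp(-2τ)sin(ξ - τ/2)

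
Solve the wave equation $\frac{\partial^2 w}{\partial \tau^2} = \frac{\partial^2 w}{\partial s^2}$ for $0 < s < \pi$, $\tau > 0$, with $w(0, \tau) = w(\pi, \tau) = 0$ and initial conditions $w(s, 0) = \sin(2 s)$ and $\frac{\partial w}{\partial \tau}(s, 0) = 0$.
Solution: Using separation of variables $w = X(s)T(\tau)$:
Eigenfunctions: $\sin(ns)$, $n = 1, 2, 3, \ldots$
General solution: $w(s, \tau) = \sum [A_n \cos(n \tau) + B_n \sin(n \tau)] \sin(ns)$
From $w(s,0) = \sin(2 s)$: $A_2=1$. From $w_{\tau}(s,0) = 0$: all $B_n = 0$.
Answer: $w(s, \tau) = \sin(2 s) \cos(2 \tau)$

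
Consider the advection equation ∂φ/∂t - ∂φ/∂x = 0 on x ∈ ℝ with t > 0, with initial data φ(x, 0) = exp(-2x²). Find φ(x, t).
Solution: By method of characteristics (waves move left with speed 1):
Along characteristics x + t = const, φ is constant, so φ(x,t) = f(x + t) with f = φ(·, 0).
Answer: φ(x, t) = exp(-2(t + x)²)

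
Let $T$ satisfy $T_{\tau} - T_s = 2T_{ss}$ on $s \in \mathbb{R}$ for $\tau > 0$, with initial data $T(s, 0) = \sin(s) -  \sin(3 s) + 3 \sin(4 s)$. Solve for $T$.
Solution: Change to a moving frame: let $\eta = s + \tau$, $\sigma = \tau$ and write $T(s,\tau) = u(\eta,\sigma)$.
By the chain rule $T_{\tau} = u_{\sigma} + u_{\eta}$, $T_s = u_{\eta}$, $T_{ss} = u_{\eta\eta}$.
Then $T_{\tau} - T_s = u_{\sigma}$: the advection term cancels and the PDE becomes the heat equation $u_{\sigma} = 2u_{\eta\eta}$ on $\eta \in \mathbb{R}$.
Initial data: $u(\eta,0) = T(\eta,0) = \sin(\eta) - \sin(3 \eta) + 3 \sin(4 \eta)$.
On $\eta \in \mathbb{R}$ each mode satisfies $(\sin(n\eta))'' = -n^2 \sin(n\eta)$, so $e^{-2n^2\sigma} \sin(n\eta)$ solves the heat equation; by superposition $u(\eta,\sigma) = \sum c_n e^{-2n^2\sigma} \sin(n\eta)$.
Reading off the coefficients: $c_1=1, c_3=-1, c_4=3$, so $u(\eta,\sigma) = e^{-2 \sigma} \sin(\eta) - e^{-18 \sigma} \sin(3 \eta) + 3 e^{-32 \sigma} \sin(4 \eta)$.
Substituting back $\eta = s + \tau$, $\sigma = \tau$: $T(s,\tau) = u(s + \tau, \tau)$.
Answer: $T(s, \tau) = e^{-2 \tau} \sin(\tau + s) -  e^{-18 \tau} \sin(3 \tau + 3 s) + 3 e^{-32 \tau} \sin(4 \tau + 4 s)$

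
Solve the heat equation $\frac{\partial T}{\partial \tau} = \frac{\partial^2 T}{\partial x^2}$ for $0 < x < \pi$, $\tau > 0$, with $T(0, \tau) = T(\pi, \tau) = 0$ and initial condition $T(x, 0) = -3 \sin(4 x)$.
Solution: Separating variables: $T = \sum c_n e^{-n^2\tau} \sin(nx)$. From $T(x,0) = -3 \sin(4 x)$: $c_4=-3$.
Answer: $T(x, \tau) = -3 e^{-16 \tau} \sin(4 x)$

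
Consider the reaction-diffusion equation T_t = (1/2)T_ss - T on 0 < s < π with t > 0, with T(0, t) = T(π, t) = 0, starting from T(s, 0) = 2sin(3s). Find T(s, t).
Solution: Substitute T = exp(-t)u, i.e. u = exp(t)T.
By the product rule, T_t = exp(-t)(u_t - u), T_ss = exp(-t)u_ss.
Substituting into the PDE and dividing by exp(-t): u_t - u = (1/2)u_ss - u.
The lower-order terms cancel, leaving the standard heat equation u_t = (1/2)u_ss.
Initial data for u: u(s,0) = T(s,0) = 2sin(3s). The boundary conditions carry over: u(0,t) = u(π,t) = 0.
Solve for u:
  Using separation of variables u = X(s)G(t):
  Eigenfunctions: sin(ns), n = 1, 2, 3, ...
  General solution: u(s, t) = Σ c_n sin(ns) exp(-n² t/2)
  Matching u(s,0) = 2sin(3s) term by term: c_3=2.
Hence u(s,t) = 2exp(-9t/2)sin(3s).
Transform back: T(s,t) = exp(-t)u(s,t).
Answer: T(s, t) = 2exp(-11t/2)sin(3s)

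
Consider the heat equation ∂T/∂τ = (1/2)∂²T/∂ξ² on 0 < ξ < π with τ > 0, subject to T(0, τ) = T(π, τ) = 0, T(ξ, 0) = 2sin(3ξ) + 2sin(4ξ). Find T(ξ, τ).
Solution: Using separation of variables T = X(ξ)G(τ):
Eigenfunctions: sin(nξ), n = 1, 2, 3, ...
General solution: T(ξ, τ) = Σ c_n sin(nξ) exp(-n² τ/2)
Matching T(ξ,0) = 2sin(3ξ) + 2sin(4ξ) term by term: c_3=2, c_4=2.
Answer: T(ξ, τ) = 2exp(-8τ)sin(4ξ) + 2exp(-9τ/2)sin(3ξ)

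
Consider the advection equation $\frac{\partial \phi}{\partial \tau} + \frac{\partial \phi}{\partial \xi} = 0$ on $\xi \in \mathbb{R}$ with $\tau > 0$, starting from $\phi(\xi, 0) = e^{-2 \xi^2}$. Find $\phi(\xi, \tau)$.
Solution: By characteristics ($d\xi/d\tau = 1$), $\phi(\xi,\tau) = f(\xi - \tau)$ with $f = \phi( \cdot , 0)$.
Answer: $\phi(\xi, \tau) = e^{-2 (-\tau + \xi)^2}$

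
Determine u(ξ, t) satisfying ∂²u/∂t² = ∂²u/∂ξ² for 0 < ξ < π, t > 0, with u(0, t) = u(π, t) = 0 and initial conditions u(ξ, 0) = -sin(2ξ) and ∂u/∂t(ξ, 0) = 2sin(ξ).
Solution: Separating variables: u = Σ [A_n cos(ω_n t) + B_n sin(ω_n t)] sin(nξ), ω_n = n. From ICs (B_n = velocity coefficient / ω_n): A_2=-1, B_1=2.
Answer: u(ξ, t) = 2sin(t)sin(ξ) - sin(2ξ)cos(2t)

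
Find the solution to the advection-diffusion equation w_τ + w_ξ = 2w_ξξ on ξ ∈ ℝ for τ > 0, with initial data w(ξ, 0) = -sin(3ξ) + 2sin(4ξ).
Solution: Moving frame: η = ξ - τ, σ = τ, w = u(η,σ), so w_τ = u_σ - u_η and w_ξξ = u_ηη.
Hence w_τ + w_ξ = u_σ and the PDE becomes the heat equation u_σ = 2u_ηη on η ∈ ℝ.
Initial data: u(η,0) = w(η,0) = -sin(3η) + 2sin(4η). Each mode sin(nη) decays as exp(-2n²σ) on ℝ, so u(η,σ) = Σ c_n exp(-2n²σ) sin(nη) with c_3=-1, c_4=2: u(η,σ) = -exp(-18σ)sin(3η) + 2exp(-32σ)sin(4η).
Substituting back: w(ξ,τ) = u(ξ - τ, τ).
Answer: w(ξ, τ) = -exp(-18τ)sin(3ξ - 3τ) + 2exp(-32τ)sin(4ξ - 4τ)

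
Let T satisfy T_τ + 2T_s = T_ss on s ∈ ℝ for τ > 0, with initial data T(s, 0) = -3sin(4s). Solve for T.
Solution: Change to a moving frame: let η = s - 2τ, σ = τ and write T(s,τ) = u(η,σ).
By the chain rule T_τ = u_σ - 2u_η, T_s = u_η, T_ss = u_ηη.
Then T_τ + 2T_s = u_σ: the advection term cancels and the PDE becomes the heat equation u_σ = u_ηη on η ∈ ℝ.
Initial data: u(η,0) = T(η,0) = -3sin(4η).
On η ∈ ℝ each mode satisfies (sin(nη))″ = -n² sin(nη), so exp(-n²σ) sin(nη) solves the heat equation; by superposition u(η,σ) = Σ c_n exp(-n²σ) sin(nη).
Reading off the coefficients: c_4=-3, so u(η,σ) = -3exp(-16σ)sin(4η).
Substituting back η = s - 2τ, σ = τ: T(s,τ) = u(s - 2τ, τ).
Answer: T(s, τ) = -3exp(-16τ)sin(4s - 8τ)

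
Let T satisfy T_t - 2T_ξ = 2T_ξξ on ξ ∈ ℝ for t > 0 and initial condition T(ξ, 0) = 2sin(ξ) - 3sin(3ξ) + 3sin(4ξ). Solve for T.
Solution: Change to a moving frame: let η = ξ + 2t, σ = t and write T(ξ,t) = u(η,σ).
By the chain rule T_t = u_σ + 2u_η, T_ξ = u_η, T_ξξ = u_ηη.
Then T_t - 2T_ξ = u_σ: the advection term cancels and the PDE becomes the heat equation u_σ = 2u_ηη on η ∈ ℝ.
Initial data: u(η,0) = T(η,0) = 2sin(η) - 3sin(3η) + 3sin(4η).
On η ∈ ℝ each mode satisfies (sin(nη))″ = -n² sin(nη), so exp(-2n²σ) sin(nη) solves the heat equation; by superposition u(η,σ) = Σ c_n exp(-2n²σ) sin(nη).
Reading off the coefficients: c_1=2, c_3=-3, c_4=3, so u(η,σ) = 2exp(-2σ)sin(η) - 3exp(-18σ)sin(3η) + 3exp(-32σ)sin(4η).
Substituting back η = ξ + 2t, σ = t: T(ξ,t) = u(ξ + 2t, t).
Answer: T(ξ, t) = 2exp(-2t)sin(2t + ξ) - 3exp(-18t)sin(6t + 3ξ) + 3exp(-32t)sin(8t + 4ξ)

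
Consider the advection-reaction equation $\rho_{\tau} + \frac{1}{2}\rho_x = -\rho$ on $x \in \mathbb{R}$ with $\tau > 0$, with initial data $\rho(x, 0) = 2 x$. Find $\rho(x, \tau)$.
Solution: Substitute $\rho = e^{-\tau}u$, i.e. $u = e^{\tau}\rho$.
By the product rule, $\rho_{\tau} = e^{-\tau}(u_{\tau} - u)$, $\rho_x = e^{-\tau}u_x$.
Substituting into the PDE and dividing by $e^{-\tau}$: $u_{\tau} - u + \frac{1}{2}u_x = -u$.
The lower-order terms cancel, leaving the standard advection equation $u_{\tau} + \frac{1}{2}u_x = 0$.
Initial data for $u$: $u(x,0) = \rho(x,0) = 2 x$.
Solve for $u$:
  By method of characteristics (waves move right with speed 1/2):
  Along characteristics $x - \frac{1}{2}\tau =$ const, $u$ is constant, so $u(x,\tau) = f(x - \frac{1}{2}\tau)$ with $f = u( \cdot , 0)$.
Hence $u(x,\tau) = 2 x - \tau$.
Transform back: $\rho(x,\tau) = e^{-\tau}u(x,\tau)$.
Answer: $\rho(x, \tau) = - \tau e^{-\tau} + 2 x e^{-\tau}$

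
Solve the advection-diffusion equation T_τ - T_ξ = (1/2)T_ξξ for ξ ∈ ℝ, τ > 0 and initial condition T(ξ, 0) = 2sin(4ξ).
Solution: Change to a moving frame: let η = ξ + τ, σ = τ and write T(ξ,τ) = u(η,σ).
By the chain rule T_τ = u_σ + u_η, T_ξ = u_η, T_ξξ = u_ηη.
Then T_τ - T_ξ = u_σ: the advection term cancels and the PDE becomes the heat equation u_σ = (1/2)u_ηη on η ∈ ℝ.
Initial data: u(η,0) = T(η,0) = 2sin(4η).
On η ∈ ℝ each mode satisfies (sin(nη))″ = -n² sin(nη), so exp(-n²σ/2) sin(nη) solves the heat equation; by superposition u(η,σ) = Σ c_n exp(-n²σ/2) sin(nη).
Reading off the coefficients: c_4=2, so u(η,σ) = 2exp(-8σ)sin(4η).
Substituting back η = ξ + τ, σ = τ: T(ξ,τ) = u(ξ + τ, τ).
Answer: T(ξ, τ) = 2exp(-8τ)sin(4ξ + 4τ)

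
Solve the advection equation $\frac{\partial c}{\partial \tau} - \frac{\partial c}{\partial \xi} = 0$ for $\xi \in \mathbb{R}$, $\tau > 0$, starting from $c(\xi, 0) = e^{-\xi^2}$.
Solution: By characteristics ($d\xi/d\tau = -1$), $c(\xi,\tau) = f(\xi + \tau)$ with $f = c( \cdot , 0)$.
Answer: $c(\xi, \tau) = e^{-(\tau + \xi)^2}$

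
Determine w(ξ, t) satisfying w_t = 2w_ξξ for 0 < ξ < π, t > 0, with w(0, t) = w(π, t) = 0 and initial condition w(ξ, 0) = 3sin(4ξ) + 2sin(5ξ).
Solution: Using separation of variables w = X(ξ)T(t):
Eigenfunctions: sin(nξ), n = 1, 2, 3, ...
General solution: w(ξ, t) = Σ c_n sin(nξ) exp(-2n² t)
Matching w(ξ,0) = 3sin(4ξ) + 2sin(5ξ) term by term: c_4=3, c_5=2.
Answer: w(ξ, t) = 3exp(-32t)sin(4ξ) + 2exp(-50t)sin(5ξ)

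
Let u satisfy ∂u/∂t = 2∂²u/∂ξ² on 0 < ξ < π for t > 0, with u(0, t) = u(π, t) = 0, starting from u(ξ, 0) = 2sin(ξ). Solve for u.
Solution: Separating variables: u = Σ c_n exp(-2n²t) sin(nξ). From u(ξ,0) = 2sin(ξ): c_1=2.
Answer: u(ξ, t) = 2exp(-2t)sin(ξ)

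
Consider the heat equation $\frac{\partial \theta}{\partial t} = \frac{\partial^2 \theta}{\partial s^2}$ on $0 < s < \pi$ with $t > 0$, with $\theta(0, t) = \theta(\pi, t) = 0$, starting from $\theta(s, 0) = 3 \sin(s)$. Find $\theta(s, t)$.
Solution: Separating variables: $\theta = \sum c_n e^{-n^2t} \sin(ns)$. From $\theta(s,0) = 3 \sin(s)$: $c_1=3$.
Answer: $\theta(s, t) = 3 e^{-t} \sin(s)$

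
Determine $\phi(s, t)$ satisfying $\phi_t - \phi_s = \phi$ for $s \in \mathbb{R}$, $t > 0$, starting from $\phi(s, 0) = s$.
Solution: Substitute $\phi = e^{t}u$.
Then $\phi_t = e^{t}(u_t + u)$, $\phi_s = e^{t}u_s$; substituting and dividing by $e^{t}$, the lower-order terms cancel: $u_t - u_s = 0$ (standard advection equation).
Data for $u$: $u(s,0) = \phi(s,0) = s$.
By characteristics ($ds/dt = -1$), $u(s,t) = f(s + t)$ with $f = u( \cdot , 0)$.
So $u(s,t) = s + t$, and $\phi(s,t) = e^{t}u(s,t)$.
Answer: $\phi(s, t) = s e^{t} + t e^{t}$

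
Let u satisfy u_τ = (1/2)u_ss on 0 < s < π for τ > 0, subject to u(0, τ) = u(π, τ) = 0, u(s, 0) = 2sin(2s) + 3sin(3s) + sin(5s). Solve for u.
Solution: Using separation of variables u = X(s)T(τ):
Eigenfunctions: sin(ns), n = 1, 2, 3, ...
General solution: u(s, τ) = Σ c_n sin(ns) exp(-n² τ/2)
Matching u(s,0) = 2sin(2s) + 3sin(3s) + sin(5s) term by term: c_2=2, c_3=3, c_5=1.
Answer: u(s, τ) = 2exp(-2τ)sin(2s) + 3exp(-9τ/2)sin(3s) + exp(-25τ/2)sin(5s)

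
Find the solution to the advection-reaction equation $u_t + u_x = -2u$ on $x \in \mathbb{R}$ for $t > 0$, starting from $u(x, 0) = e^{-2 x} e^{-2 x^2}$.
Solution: Substitute $u = e^{-2x}w$.
Then $u_x = e^{-2x}(w_x - 2w)$, $u_t = e^{-2x}w_t$; substituting and dividing by $e^{-2x}$, the lower-order terms cancel: $w_t + w_x = 0$ (standard advection equation).
Data for $w$: $w(x,0) = e^{2x}u(x,0) = e^{-2 x^2}$.
By characteristics ($dx/dt = 1$), $w(x,t) = f(x - t)$ with $f = w( \cdot , 0)$.
So $w(x,t) = e^{-2 (-t + x)^2}$, and $u(x,t) = e^{-2x}w(x,t)$.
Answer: $u(x, t) = e^{-2 x} e^{-2 (-t + x)^2}$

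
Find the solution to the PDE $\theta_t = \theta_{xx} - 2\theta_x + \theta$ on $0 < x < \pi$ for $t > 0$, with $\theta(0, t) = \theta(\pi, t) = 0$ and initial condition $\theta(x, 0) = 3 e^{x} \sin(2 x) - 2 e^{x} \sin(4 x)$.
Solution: Substitute $\theta = e^{x}u$, i.e. $u = e^{-x}\theta$.
By the product rule, $\theta_x = e^{x}(u_x + u)$, $\theta_{xx} = e^{x}(u_{xx} + 2u_x + u)$, $\theta_t = e^{x}u_t$.
Substituting into the PDE and dividing by $e^{x}$: $u_t = (u_{xx} + 2u_x + u) - 2(u_x + u) + u$.
The lower-order terms cancel, leaving the standard heat equation $u_t = u_{xx}$.
Initial data for $u$: $u(x,0) = e^{-x}\theta(x,0) = 3 \sin(2 x) - 2 \sin(4 x)$. The boundary conditions carry over: $u(0,t) = u(\pi,t) = 0$.
Solve for $u$:
  Using separation of variables $u = X(x)G(t)$:
  Eigenfunctions: $\sin(nx)$, $n = 1, 2, 3, \ldots$
  General solution: $u(x, t) = \sum c_n \sin(nx) e^{-n^2 t}$
  Matching $u(x,0) = 3 \sin(2 x) - 2 \sin(4 x)$ term by term: $c_2=3, c_4=-2$.
Hence $u(x,t) = 3 e^{-4 t} \sin(2 x) - 2 e^{-16 t} \sin(4 x)$.
Transform back: $\theta(x,t) = e^{x}u(x,t)$.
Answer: $\theta(x, t) = 3 e^{-4 t} e^{x} \sin(2 x) - 2 e^{-16 t} e^{x} \sin(4 x)$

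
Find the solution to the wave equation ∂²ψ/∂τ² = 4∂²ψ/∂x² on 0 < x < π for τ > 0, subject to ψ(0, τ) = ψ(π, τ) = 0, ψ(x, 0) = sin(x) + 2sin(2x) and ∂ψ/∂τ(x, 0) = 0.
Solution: Using separation of variables ψ = X(x)T(τ):
Eigenfunctions: sin(nx), n = 1, 2, 3, ...
General solution: ψ(x, τ) = Σ [A_n cos(2n τ) + B_n sin(2n τ)] sin(nx)
From ψ(x,0) = sin(x) + 2sin(2x): A_1=1, A_2=2. From ψ_τ(x,0) = 0: all B_n = 0.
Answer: ψ(x, τ) = sin(x)cos(2τ) + 2sin(2x)cos(4τ)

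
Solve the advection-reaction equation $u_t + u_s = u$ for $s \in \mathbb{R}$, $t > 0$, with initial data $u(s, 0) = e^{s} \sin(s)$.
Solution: Substitute $u = e^{s}w$.
Then $u_s = e^{s}(w_s + w)$, $u_t = e^{s}w_t$; substituting and dividing by $e^{s}$, the lower-order terms cancel: $w_t + w_s = 0$ (standard advection equation).
Data for $w$: $w(s,0) = e^{-s}u(s,0) = \sin(s)$.
By characteristics ($ds/dt = 1$), $w(s,t) = f(s - t)$ with $f = w( \cdot , 0)$.
So $w(s,t) = \sin(s - t)$, and $u(s,t) = e^{s}w(s,t)$.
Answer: $u(s, t) = e^{s} \sin(s - t)$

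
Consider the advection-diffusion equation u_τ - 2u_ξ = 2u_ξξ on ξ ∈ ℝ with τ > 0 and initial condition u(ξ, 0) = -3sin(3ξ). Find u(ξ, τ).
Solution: Moving frame: η = ξ + 2τ, σ = τ, u = w(η,σ), so u_τ = w_σ + 2w_η and u_ξξ = w_ηη.
Hence u_τ - 2u_ξ = w_σ and the PDE becomes the heat equation w_σ = 2w_ηη on η ∈ ℝ.
Initial data: w(η,0) = u(η,0) = -3sin(3η). Each mode sin(nη) decays as exp(-2n²σ) on ℝ, so w(η,σ) = Σ c_n exp(-2n²σ) sin(nη) with c_3=-3: w(η,σ) = -3exp(-18σ)sin(3η).
Substituting back: u(ξ,τ) = w(ξ + 2τ, τ).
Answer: u(ξ, τ) = -3exp(-18τ)sin(3ξ + 6τ)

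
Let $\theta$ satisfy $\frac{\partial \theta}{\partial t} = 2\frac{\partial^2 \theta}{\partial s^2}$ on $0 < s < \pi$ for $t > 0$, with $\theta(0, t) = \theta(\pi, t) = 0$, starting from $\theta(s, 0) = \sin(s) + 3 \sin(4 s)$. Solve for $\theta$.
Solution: Separating variables: $\theta = \sum c_n e^{-2n^2t} \sin(ns)$. From $\theta(s,0) = \sin(s) + 3 \sin(4 s)$: $c_1=1, c_4=3$.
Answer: $\theta(s, t) = e^{-2 t} \sin(s) + 3 e^{-32 t} \sin(4 s)$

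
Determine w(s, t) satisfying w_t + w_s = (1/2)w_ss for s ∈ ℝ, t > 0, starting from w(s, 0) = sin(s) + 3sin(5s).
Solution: Change to a moving frame: let η = s - t, σ = t and write w(s,t) = u(η,σ).
By the chain rule w_t = u_σ - u_η, w_s = u_η, w_ss = u_ηη.
Then w_t + w_s = u_σ: the advection term cancels and the PDE becomes the heat equation u_σ = (1/2)u_ηη on η ∈ ℝ.
Initial data: u(η,0) = w(η,0) = sin(η) + 3sin(5η).
On η ∈ ℝ each mode satisfies (sin(nη))″ = -n² sin(nη), so exp(-n²σ/2) sin(nη) solves the heat equation; by superposition u(η,σ) = Σ c_n exp(-n²σ/2) sin(nη).
Reading off the coefficients: c_1=1, c_5=3, so u(η,σ) = exp(-σ/2)sin(η) + 3exp(-25σ/2)sin(5η).
Substituting back η = s - t, σ = t: w(s,t) = u(s - t, t).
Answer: w(s, t) = exp(-t/2)sin(s - t) + 3exp(-25t/2)sin(5s - 5t)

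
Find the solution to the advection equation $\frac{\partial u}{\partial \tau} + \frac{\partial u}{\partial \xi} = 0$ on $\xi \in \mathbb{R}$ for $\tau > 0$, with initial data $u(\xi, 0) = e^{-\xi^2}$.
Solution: By method of characteristics (waves move right with speed 1):
Along characteristics $\xi - \tau =$ const, $u$ is constant, so $u(\xi,\tau) = f(\xi - \tau)$ with $f = u( \cdot , 0)$.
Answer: $u(\xi, \tau) = e^{-(-\tau + \xi)^2}$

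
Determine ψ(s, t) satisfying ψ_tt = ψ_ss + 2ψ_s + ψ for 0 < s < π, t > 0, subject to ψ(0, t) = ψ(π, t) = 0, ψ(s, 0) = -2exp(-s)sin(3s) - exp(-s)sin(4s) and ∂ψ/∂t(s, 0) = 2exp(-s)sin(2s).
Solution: Substitute ψ = exp(-s)u.
Then ψ_s = exp(-s)(u_s - u), ψ_ss = exp(-s)(u_ss - 2u_s + u), ψ_tt = exp(-s)u_tt; substituting and dividing by exp(-s), the lower-order terms cancel: u_tt = u_ss (standard wave equation).
Data for u: u(s,0) = exp(s)ψ(s,0) = -2sin(3s) - sin(4s); u_t(s,0) = exp(s)ψ_t(s,0) = 2sin(2s). The boundary conditions carry over: u(0,t) = u(π,t) = 0.
Separating variables: u = Σ [A_n cos(ω_n t) + B_n sin(ω_n t)] sin(ns), ω_n = n. From ICs (B_n = velocity coefficient / ω_n): A_3=-2, A_4=-1, B_2=1.
So u(s,t) = sin(2s)sin(2t) - 2sin(3s)cos(3t) - sin(4s)cos(4t), and ψ(s,t) = exp(-s)u(s,t).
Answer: ψ(s, t) = exp(-s)sin(2s)sin(2t) - 2exp(-s)sin(3s)cos(3t) - exp(-s)sin(4s)cos(4t)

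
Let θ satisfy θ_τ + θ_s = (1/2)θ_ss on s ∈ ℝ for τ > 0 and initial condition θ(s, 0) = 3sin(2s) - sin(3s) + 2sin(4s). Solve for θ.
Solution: Moving frame: η = s - τ, σ = τ, θ = u(η,σ), so θ_τ = u_σ - u_η and θ_ss = u_ηη.
Hence θ_τ + θ_s = u_σ and the PDE becomes the heat equation u_σ = (1/2)u_ηη on η ∈ ℝ.
Initial data: u(η,0) = θ(η,0) = 3sin(2η) - sin(3η) + 2sin(4η). Each mode sin(nη) decays as exp(-n²σ/2) on ℝ, so u(η,σ) = Σ c_n exp(-n²σ/2) sin(nη) with c_2=3, c_3=-1, c_4=2: u(η,σ) = 3exp(-2σ)sin(2η) + 2exp(-8σ)sin(4η) - exp(-9σ/2)sin(3η).
Substituting back: θ(s,τ) = u(s - τ, τ).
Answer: θ(s, τ) = 3exp(-2τ)sin(2s - 2τ) + 2exp(-8τ)sin(4s - 4τ) - exp(-9τ/2)sin(3s - 3τ)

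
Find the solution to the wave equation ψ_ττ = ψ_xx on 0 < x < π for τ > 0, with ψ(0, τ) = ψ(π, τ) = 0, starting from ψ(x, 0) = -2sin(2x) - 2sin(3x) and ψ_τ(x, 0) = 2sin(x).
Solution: Separating variables: ψ = Σ [A_n cos(ω_n τ) + B_n sin(ω_n τ)] sin(nx), ω_n = n. From ICs (B_n = velocity coefficient / ω_n): A_2=-2, A_3=-2, B_1=2.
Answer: ψ(x, τ) = 2sin(x)sin(τ) - 2sin(2x)cos(2τ) - 2sin(3x)cos(3τ)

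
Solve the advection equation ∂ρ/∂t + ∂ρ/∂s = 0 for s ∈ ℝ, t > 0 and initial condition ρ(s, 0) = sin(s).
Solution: By method of characteristics (waves move right with speed 1):
Along characteristics s - t = const, ρ is constant, so ρ(s,t) = f(s - t) with f = ρ(·, 0).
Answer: ρ(s, t) = sin(s - t)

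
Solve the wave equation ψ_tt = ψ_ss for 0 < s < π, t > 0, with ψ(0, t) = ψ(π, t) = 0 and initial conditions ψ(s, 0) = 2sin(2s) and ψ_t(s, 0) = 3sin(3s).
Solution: Separating variables: ψ = Σ [A_n cos(ω_n t) + B_n sin(ω_n t)] sin(ns), ω_n = n. From ICs (B_n = velocity coefficient / ω_n): A_2=2, B_3=1.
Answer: ψ(s, t) = 2sin(2s)cos(2t) + sin(3s)sin(3t)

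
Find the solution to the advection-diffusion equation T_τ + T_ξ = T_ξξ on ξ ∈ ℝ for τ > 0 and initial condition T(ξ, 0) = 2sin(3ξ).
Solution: Change to a moving frame: let η = ξ - τ, σ = τ and write T(ξ,τ) = u(η,σ).
By the chain rule T_τ = u_σ - u_η, T_ξ = u_η, T_ξξ = u_ηη.
Then T_τ + T_ξ = u_σ: the advection term cancels and the PDE becomes the heat equation u_σ = u_ηη on η ∈ ℝ.
Initial data: u(η,0) = T(η,0) = 2sin(3η).
On η ∈ ℝ each mode satisfies (sin(nη))″ = -n² sin(nη), so exp(-n²σ) sin(nη) solves the heat equation; by superposition u(η,σ) = Σ c_n exp(-n²σ) sin(nη).
Reading off the coefficients: c_3=2, so u(η,σ) = 2exp(-9σ)sin(3η).
Substituting back η = ξ - τ, σ = τ: T(ξ,τ) = u(ξ - τ, τ).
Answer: T(ξ, τ) = 2exp(-9τ)sin(3ξ - 3τ)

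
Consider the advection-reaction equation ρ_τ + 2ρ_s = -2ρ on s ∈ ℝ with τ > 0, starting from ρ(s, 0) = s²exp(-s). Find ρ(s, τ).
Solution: Substitute ρ = exp(-s)u, i.e. u = exp(s)ρ.
By the product rule, ρ_s = exp(-s)(u_s - u), ρ_τ = exp(-s)u_τ.
Substituting into the PDE and dividing by exp(-s): u_τ + 2(u_s - u) = -2u.
The lower-order terms cancel, leaving the standard advection equation u_τ + 2u_s = 0.
Initial data for u: u(s,0) = exp(s)ρ(s,0) = s².
Solve for u:
  By method of characteristics (waves move right with speed 2):
  Along characteristics s - 2τ = const, u is constant, so u(s,τ) = f(s - 2τ) with f = u(·, 0).
Hence u(s,τ) = s² - 4sτ + 4τ².
Transform back: ρ(s,τ) = exp(-s)u(s,τ).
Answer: ρ(s, τ) = s²exp(-s) - 4sτexp(-s) + 4τ²exp(-s)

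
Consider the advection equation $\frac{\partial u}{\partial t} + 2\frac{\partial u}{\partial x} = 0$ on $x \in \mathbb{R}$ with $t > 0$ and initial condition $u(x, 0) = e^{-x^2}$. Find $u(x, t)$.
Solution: By method of characteristics (waves move right with speed 2):
Along characteristics $x - 2t =$ const, $u$ is constant, so $u(x,t) = f(x - 2t)$ with $f = u( \cdot , 0)$.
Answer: $u(x, t) = e^{-(-2 t + x)^2}$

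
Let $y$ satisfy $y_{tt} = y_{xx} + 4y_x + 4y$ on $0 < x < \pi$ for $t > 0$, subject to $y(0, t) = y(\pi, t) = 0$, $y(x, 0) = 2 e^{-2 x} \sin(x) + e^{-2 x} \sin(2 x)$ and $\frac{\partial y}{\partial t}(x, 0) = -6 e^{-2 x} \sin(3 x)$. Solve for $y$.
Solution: Substitute $y = e^{-2x}u$, i.e. $u = e^{2x}y$.
By the product rule, $y_x = e^{-2x}(u_x - 2u)$, $y_{xx} = e^{-2x}(u_{xx} - 4u_x + 4u)$, $y_{tt} = e^{-2x}u_{tt}$.
Substituting into the PDE and dividing by $e^{-2x}$: $u_{tt} = (u_{xx} - 4u_x + 4u) + 4(u_x - 2u) + 4u$.
The lower-order terms cancel, leaving the standard wave equation $u_{tt} = u_{xx}$.
Initial data for $u$: $u(x,0) = e^{2x}y(x,0) = 2 \sin(x) + \sin(2 x)$; $u_t(x,0) = e^{2x}y_t(x,0) = -6 \sin(3 x)$. The boundary conditions carry over: $u(0,t) = u(\pi,t) = 0$.
Solve for $u$:
  Using separation of variables $u = X(x)T(t)$:
  Eigenfunctions: $\sin(nx)$, $n = 1, 2, 3, \ldots$
  General solution: $u(x, t) = \sum [A_n \cos(n t) + B_n \sin(n t)] \sin(nx)$
  From $u(x,0) = 2 \sin(x) + \sin(2 x)$: $A_1=2, A_2=1$. From $u_t(x,0) = -6 \sin(3 x)$, using $u_t(x,0) = \sum \omega_n B_n \sin(nx)$ with $\omega_n = n$: $B_3 = (-6)/3 = -2$.
Hence $u(x,t) = -2 \sin(3 t) \sin(3 x) + 2 \sin(x) \cos(t) + \sin(2 x) \cos(2 t)$.
Transform back: $y(x,t) = e^{-2x}u(x,t)$.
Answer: $y(x, t) = -2 e^{-2 x} \sin(3 t) \sin(3 x) + 2 e^{-2 x} \sin(x) \cos(t) + e^{-2 x} \sin(2 x) \cos(2 t)$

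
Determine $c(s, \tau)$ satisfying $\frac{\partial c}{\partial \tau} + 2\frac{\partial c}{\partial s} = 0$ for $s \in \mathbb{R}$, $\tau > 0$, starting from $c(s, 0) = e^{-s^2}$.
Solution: By method of characteristics (waves move right with speed 2):
Along characteristics $s - 2\tau =$ const, $c$ is constant, so $c(s,\tau) = f(s - 2\tau)$ with $f = c( \cdot , 0)$.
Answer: $c(s, \tau) = e^{-(-2 \tau + s)^2}$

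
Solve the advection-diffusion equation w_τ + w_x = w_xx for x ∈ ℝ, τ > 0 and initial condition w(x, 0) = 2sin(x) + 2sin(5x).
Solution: Change to a moving frame: let η = x - τ, σ = τ and write w(x,τ) = u(η,σ).
By the chain rule w_τ = u_σ - u_η, w_x = u_η, w_xx = u_ηη.
Then w_τ + w_x = u_σ: the advection term cancels and the PDE becomes the heat equation u_σ = u_ηη on η ∈ ℝ.
Initial data: u(η,0) = w(η,0) = 2sin(η) + 2sin(5η).
On η ∈ ℝ each mode satisfies (sin(nη))″ = -n² sin(nη), so exp(-n²σ) sin(nη) solves the heat equation; by superposition u(η,σ) = Σ c_n exp(-n²σ) sin(nη).
Reading off the coefficients: c_1=2, c_5=2, so u(η,σ) = 2exp(-σ)sin(η) + 2exp(-25σ)sin(5η).
Substituting back η = x - τ, σ = τ: w(x,τ) = u(x - τ, τ).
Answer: w(x, τ) = 2exp(-τ)sin(x - τ) + 2exp(-25τ)sin(5x - 5τ)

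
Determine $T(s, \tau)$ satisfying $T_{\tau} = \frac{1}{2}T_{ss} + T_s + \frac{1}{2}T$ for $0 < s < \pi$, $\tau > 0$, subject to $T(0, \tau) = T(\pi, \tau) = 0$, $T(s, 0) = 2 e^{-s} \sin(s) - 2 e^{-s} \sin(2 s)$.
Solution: Substitute $T = e^{-s}u$.
Then $T_s = e^{-s}(u_s - u)$, $T_{ss} = e^{-s}(u_{ss} - 2u_s + u)$, $T_{\tau} = e^{-s}u_{\tau}$; substituting and dividing by $e^{-s}$, the lower-order terms cancel: $u_{\tau} = \frac{1}{2}u_{ss}$ (standard heat equation).
Data for $u$: $u(s,0) = e^{s}T(s,0) = 2 \sin(s) - 2 \sin(2 s)$. The boundary conditions carry over: $u(0,\tau) = u(\pi,\tau) = 0$.
Separating variables: $u = \sum c_n e^{-n^2\tau/2} \sin(ns)$. From $u(s,0) = 2 \sin(s) - 2 \sin(2 s)$: $c_1=2, c_2=-2$.
So $u(s,\tau) = -2 e^{-2 \tau} \sin(2 s) + 2 e^{-\tau/2} \sin(s)$, and $T(s,\tau) = e^{-s}u(s,\tau)$.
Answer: $T(s, \tau) = -2 e^{-2 \tau} e^{-s} \sin(2 s) + 2 e^{-\tau/2} e^{-s} \sin(s)$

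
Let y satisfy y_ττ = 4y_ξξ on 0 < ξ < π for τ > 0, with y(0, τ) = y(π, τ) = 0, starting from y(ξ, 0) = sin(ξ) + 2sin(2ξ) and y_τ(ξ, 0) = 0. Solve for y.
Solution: Separating variables: y = Σ [A_n cos(ω_n τ) + B_n sin(ω_n τ)] sin(nξ), ω_n = 2n. From ICs: A_1=1, A_2=2.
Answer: y(ξ, τ) = sin(ξ)cos(2τ) + 2sin(2ξ)cos(4τ)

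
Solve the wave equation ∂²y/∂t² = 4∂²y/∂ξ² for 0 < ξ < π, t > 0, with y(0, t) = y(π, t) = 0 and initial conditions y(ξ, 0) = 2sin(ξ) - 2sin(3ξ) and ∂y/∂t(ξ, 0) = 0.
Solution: Separating variables: y = Σ [A_n cos(ω_n t) + B_n sin(ω_n t)] sin(nξ), ω_n = 2n. From ICs: A_1=2, A_3=-2.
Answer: y(ξ, t) = 2sin(ξ)cos(2t) - 2sin(3ξ)cos(6t)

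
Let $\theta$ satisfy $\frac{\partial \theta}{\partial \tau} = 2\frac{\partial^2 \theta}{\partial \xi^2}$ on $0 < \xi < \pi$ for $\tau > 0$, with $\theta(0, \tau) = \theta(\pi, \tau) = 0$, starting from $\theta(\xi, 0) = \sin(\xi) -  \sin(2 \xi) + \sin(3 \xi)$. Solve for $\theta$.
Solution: Using separation of variables $\theta = X(\xi)G(\tau)$:
Eigenfunctions: $\sin(n\xi)$, $n = 1, 2, 3, \ldots$
General solution: $\theta(\xi, \tau) = \sum c_n \sin(n\xi) e^{-2n^2 \tau}$
Matching $\theta(\xi,0) = \sin(\xi) - \sin(2 \xi) + \sin(3 \xi)$ term by term: $c_1=1, c_2=-1, c_3=1$.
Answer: $\theta(\xi, \tau) = e^{-2 \tau} \sin(\xi) -  e^{-8 \tau} \sin(2 \xi) + e^{-18 \tau} \sin(3 \xi)$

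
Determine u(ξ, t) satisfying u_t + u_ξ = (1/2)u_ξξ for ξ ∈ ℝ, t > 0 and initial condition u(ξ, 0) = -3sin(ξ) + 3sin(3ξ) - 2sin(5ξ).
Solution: Change to a moving frame: let η = ξ - t, σ = t and write u(ξ,t) = w(η,σ).
By the chain rule u_t = w_σ - w_η, u_ξ = w_η, u_ξξ = w_ηη.
Then u_t + u_ξ = w_σ: the advection term cancels and the PDE becomes the heat equation w_σ = (1/2)w_ηη on η ∈ ℝ.
Initial data: w(η,0) = u(η,0) = -3sin(η) + 3sin(3η) - 2sin(5η).
On η ∈ ℝ each mode satisfies (sin(nη))″ = -n² sin(nη), so exp(-n²σ/2) sin(nη) solves the heat equation; by superposition w(η,σ) = Σ c_n exp(-n²σ/2) sin(nη).
Reading off the coefficients: c_1=-3, c_3=3, c_5=-2, so w(η,σ) = -3exp(-σ/2)sin(η) + 3exp(-9σ/2)sin(3η) - 2exp(-25σ/2)sin(5η).
Substituting back η = ξ - t, σ = t: u(ξ,t) = w(ξ - t, t).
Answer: u(ξ, t) = 3exp(-t/2)sin(t - ξ) - 3exp(-9t/2)sin(3t - 3ξ) + 2exp(-25t/2)sin(5t - 5ξ)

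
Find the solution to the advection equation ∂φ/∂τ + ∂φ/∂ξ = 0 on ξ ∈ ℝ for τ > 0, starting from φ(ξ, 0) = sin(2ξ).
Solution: By characteristics (dξ/dτ = 1), φ(ξ,τ) = f(ξ - τ) with f = φ(·, 0).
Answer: φ(ξ, τ) = sin(2ξ - 2τ)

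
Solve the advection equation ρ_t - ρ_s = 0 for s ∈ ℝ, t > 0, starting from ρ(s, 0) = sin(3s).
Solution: By characteristics (ds/dt = -1), ρ(s,t) = f(s + t) with f = ρ(·, 0).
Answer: ρ(s, t) = sin(3s + 3t)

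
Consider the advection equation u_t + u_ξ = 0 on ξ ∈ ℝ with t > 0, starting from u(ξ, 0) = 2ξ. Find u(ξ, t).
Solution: By characteristics (dξ/dt = 1), u(ξ,t) = f(ξ - t) with f = u(·, 0).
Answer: u(ξ, t) = -2t + 2ξ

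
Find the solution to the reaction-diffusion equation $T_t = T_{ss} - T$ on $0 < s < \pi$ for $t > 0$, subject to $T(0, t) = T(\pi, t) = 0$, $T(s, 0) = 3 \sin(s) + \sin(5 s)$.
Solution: Substitute $T = e^{-t}u$.
Then $T_t = e^{-t}(u_t - u)$, $T_{ss} = e^{-t}u_{ss}$; substituting and dividing by $e^{-t}$, the lower-order terms cancel: $u_t = u_{ss}$ (standard heat equation).
Data for $u$: $u(s,0) = T(s,0) = 3 \sin(s) + \sin(5 s)$. The boundary conditions carry over: $u(0,t) = u(\pi,t) = 0$.
Separating variables: $u = \sum c_n e^{-n^2t} \sin(ns)$. From $u(s,0) = 3 \sin(s) + \sin(5 s)$: $c_1=3, c_5=1$.
So $u(s,t) = 3 e^{-t} \sin(s) + e^{-25 t} \sin(5 s)$, and $T(s,t) = e^{-t}u(s,t)$.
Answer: $T(s, t) = 3 e^{-2 t} \sin(s) + e^{-26 t} \sin(5 s)$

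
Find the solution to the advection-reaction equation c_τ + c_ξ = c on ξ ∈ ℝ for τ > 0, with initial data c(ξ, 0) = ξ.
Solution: Substitute c = exp(τ)u, i.e. u = exp(-τ)c.
By the product rule, c_τ = exp(τ)(u_τ + u), c_ξ = exp(τ)u_ξ.
Substituting into the PDE and dividing by exp(τ): u_τ + u + u_ξ = u.
The lower-order terms cancel, leaving the standard advection equation u_τ + u_ξ = 0.
Initial data for u: u(ξ,0) = c(ξ,0) = ξ.
Solve for u:
  By method of characteristics (waves move right with speed 1):
  Along characteristics ξ - τ = const, u is constant, so u(ξ,τ) = f(ξ - τ) with f = u(·, 0).
Hence u(ξ,τ) = ξ - τ.
Transform back: c(ξ,τ) = exp(τ)u(ξ,τ).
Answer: c(ξ, τ) = ξexp(τ) - τexp(τ)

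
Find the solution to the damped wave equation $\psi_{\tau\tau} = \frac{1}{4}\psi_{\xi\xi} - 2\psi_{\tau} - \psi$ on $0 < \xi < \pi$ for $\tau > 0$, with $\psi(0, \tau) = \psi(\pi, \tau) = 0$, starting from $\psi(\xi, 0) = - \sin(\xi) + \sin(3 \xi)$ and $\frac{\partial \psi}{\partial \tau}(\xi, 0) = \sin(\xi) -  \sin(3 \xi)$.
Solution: Substitute $\psi = e^{-\tau}u$.
Then $\psi_{\tau} = e^{-\tau}(u_{\tau} - u)$, $\psi_{\tau\tau} = e^{-\tau}(u_{\tau\tau} - 2u_{\tau} + u)$, $\psi_{\xi\xi} = e^{-\tau}u_{\xi\xi}$; substituting and dividing by $e^{-\tau}$, the lower-order terms cancel: $u_{\tau\tau} = \frac{1}{4}u_{\xi\xi}$ (standard wave equation).
Data for $u$: $u(\xi,0) = \psi(\xi,0) = - \sin(\xi) + \sin(3 \xi)$; $u_{\tau}(\xi,0) = \psi_{\tau}(\xi,0) + \psi(\xi,0) = 0$. The boundary conditions carry over: $u(0,\tau) = u(\pi,\tau) = 0$.
Separating variables: $u = \sum [A_n \cos(\omega_n \tau) + B_n \sin(\omega_n \tau)] \sin(n\xi)$, $\omega_n = n/2$. From ICs: $A_1=-1, A_3=1$.
So $u(\xi,\tau) = - \sin(\xi) \cos(\tau/2) + \sin(3 \xi) \cos(3 \tau/2)$, and $\psi(\xi,\tau) = e^{-\tau}u(\xi,\tau)$.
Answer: $\psi(\xi, \tau) = - e^{-\tau} \sin(\xi) \cos(\tau/2) + e^{-\tau} \sin(3 \xi) \cos(3 \tau/2)$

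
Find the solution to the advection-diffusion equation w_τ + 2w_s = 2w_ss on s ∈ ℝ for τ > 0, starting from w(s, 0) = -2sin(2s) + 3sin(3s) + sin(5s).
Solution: Moving frame: η = s - 2τ, σ = τ, w = u(η,σ), so w_τ = u_σ - 2u_η and w_ss = u_ηη.
Hence w_τ + 2w_s = u_σ and the PDE becomes the heat equation u_σ = 2u_ηη on η ∈ ℝ.
Initial data: u(η,0) = w(η,0) = -2sin(2η) + 3sin(3η) + sin(5η). Each mode sin(nη) decays as exp(-2n²σ) on ℝ, so u(η,σ) = Σ c_n exp(-2n²σ) sin(nη) with c_2=-2, c_3=3, c_5=1: u(η,σ) = -2exp(-8σ)sin(2η) + 3exp(-18σ)sin(3η) + exp(-50σ)sin(5η).
Substituting back: w(s,τ) = u(s - 2τ, τ).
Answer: w(s, τ) = -2exp(-8τ)sin(2s - 4τ) + 3exp(-18τ)sin(3s - 6τ) + exp(-50τ)sin(5s - 10τ)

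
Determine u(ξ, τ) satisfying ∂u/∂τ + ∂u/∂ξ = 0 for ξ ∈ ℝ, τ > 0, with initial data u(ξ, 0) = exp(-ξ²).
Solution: By characteristics (dξ/dτ = 1), u(ξ,τ) = f(ξ - τ) with f = u(·, 0).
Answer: u(ξ, τ) = exp(-(ξ - τ)²)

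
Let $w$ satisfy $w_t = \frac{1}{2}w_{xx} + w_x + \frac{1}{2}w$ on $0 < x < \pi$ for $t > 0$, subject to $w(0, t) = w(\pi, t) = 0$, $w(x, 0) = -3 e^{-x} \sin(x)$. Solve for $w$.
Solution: Substitute $w = e^{-x}u$.
Then $w_x = e^{-x}(u_x - u)$, $w_{xx} = e^{-x}(u_{xx} - 2u_x + u)$, $w_t = e^{-x}u_t$; substituting and dividing by $e^{-x}$, the lower-order terms cancel: $u_t = \frac{1}{2}u_{xx}$ (standard heat equation).
Data for $u$: $u(x,0) = e^{x}w(x,0) = -3 \sin(x)$. The boundary conditions carry over: $u(0,t) = u(\pi,t) = 0$.
Separating variables: $u = \sum c_n e^{-n^2t/2} \sin(nx)$. From $u(x,0) = -3 \sin(x)$: $c_1=-3$.
So $u(x,t) = -3 e^{-t/2} \sin(x)$, and $w(x,t) = e^{-x}u(x,t)$.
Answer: $w(x, t) = -3 e^{-t/2} e^{-x} \sin(x)$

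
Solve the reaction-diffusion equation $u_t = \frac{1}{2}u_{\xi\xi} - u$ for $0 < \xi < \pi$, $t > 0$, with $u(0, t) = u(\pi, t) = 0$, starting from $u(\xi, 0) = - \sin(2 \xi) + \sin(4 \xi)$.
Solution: Substitute $u = e^{-t}w$, i.e. $w = e^{t}u$.
By the product rule, $u_t = e^{-t}(w_t - w)$, $u_{\xi\xi} = e^{-t}w_{\xi\xi}$.
Substituting into the PDE and dividing by $e^{-t}$: $w_t - w = \frac{1}{2}w_{\xi\xi} - w$.
The lower-order terms cancel, leaving the standard heat equation $w_t = \frac{1}{2}w_{\xi\xi}$.
Initial data for $w$: $w(\xi,0) = u(\xi,0) = - \sin(2 \xi) + \sin(4 \xi)$. The boundary conditions carry over: $w(0,t) = w(\pi,t) = 0$.
Solve for $w$:
  Using separation of variables $w = X(\xi)T(t)$:
  Eigenfunctions: $\sin(n\xi)$, $n = 1, 2, 3, \ldots$
  General solution: $w(\xi, t) = \sum c_n \sin(n\xi) e^{-n^2 t/2}$
  Matching $w(\xi,0) = - \sin(2 \xi) + \sin(4 \xi)$ term by term: $c_2=-1, c_4=1$.
Hence $w(\xi,t) = - e^{-2 t} \sin(2 \xi) + e^{-8 t} \sin(4 \xi)$.
Transform back: $u(\xi,t) = e^{-t}w(\xi,t)$.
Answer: $u(\xi, t) = - e^{-3 t} \sin(2 \xi) + e^{-9 t} \sin(4 \xi)$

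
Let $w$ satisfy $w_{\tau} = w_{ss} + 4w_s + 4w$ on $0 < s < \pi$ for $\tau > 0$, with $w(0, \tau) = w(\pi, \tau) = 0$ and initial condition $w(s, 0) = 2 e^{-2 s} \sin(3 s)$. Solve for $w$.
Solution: Substitute $w = e^{-2s}u$.
Then $w_s = e^{-2s}(u_s - 2u)$, $w_{ss} = e^{-2s}(u_{ss} - 4u_s + 4u)$, $w_{\tau} = e^{-2s}u_{\tau}$; substituting and dividing by $e^{-2s}$, the lower-order terms cancel: $u_{\tau} = u_{ss}$ (standard heat equation).
Data for $u$: $u(s,0) = e^{2s}w(s,0) = 2 \sin(3 s)$. The boundary conditions carry over: $u(0,\tau) = u(\pi,\tau) = 0$.
Separating variables: $u = \sum c_n e^{-n^2\tau} \sin(ns)$. From $u(s,0) = 2 \sin(3 s)$: $c_3=2$.
So $u(s,\tau) = 2 e^{-9 \tau} \sin(3 s)$, and $w(s,\tau) = e^{-2s}u(s,\tau)$.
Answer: $w(s, \tau) = 2 e^{-9 \tau} e^{-2 s} \sin(3 s)$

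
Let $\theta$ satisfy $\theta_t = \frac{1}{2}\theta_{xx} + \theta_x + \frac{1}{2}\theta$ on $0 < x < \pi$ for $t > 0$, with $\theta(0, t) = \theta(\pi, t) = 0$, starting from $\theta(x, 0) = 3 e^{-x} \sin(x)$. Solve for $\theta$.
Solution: Substitute $\theta = e^{-x}u$, i.e. $u = e^{x}\theta$.
By the product rule, $\theta_x = e^{-x}(u_x - u)$, $\theta_{xx} = e^{-x}(u_{xx} - 2u_x + u)$, $\theta_t = e^{-x}u_t$.
Substituting into the PDE and dividing by $e^{-x}$: $u_t = \frac{1}{2}(u_{xx} - 2u_x + u) + (u_x - u) + \frac{1}{2}u$.
The lower-order terms cancel, leaving the standard heat equation $u_t = \frac{1}{2}u_{xx}$.
Initial data for $u$: $u(x,0) = e^{x}\theta(x,0) = 3 \sin(x)$. The boundary conditions carry over: $u(0,t) = u(\pi,t) = 0$.
Solve for $u$:
  Using separation of variables $u = X(x)G(t)$:
  Eigenfunctions: $\sin(nx)$, $n = 1, 2, 3, \ldots$
  General solution: $u(x, t) = \sum c_n \sin(nx) e^{-n^2 t/2}$
  Matching $u(x,0) = 3 \sin(x)$ term by term: $c_1=3$.
Hence $u(x,t) = 3 e^{-t/2} \sin(x)$.
Transform back: $\theta(x,t) = e^{-x}u(x,t)$.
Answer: $\theta(x, t) = 3 e^{-t/2} e^{-x} \sin(x)$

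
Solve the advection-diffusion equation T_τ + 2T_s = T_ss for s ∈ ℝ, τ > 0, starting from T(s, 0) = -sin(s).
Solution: Change to a moving frame: let η = s - 2τ, σ = τ and write T(s,τ) = u(η,σ).
By the chain rule T_τ = u_σ - 2u_η, T_s = u_η, T_ss = u_ηη.
Then T_τ + 2T_s = u_σ: the advection term cancels and the PDE becomes the heat equation u_σ = u_ηη on η ∈ ℝ.
Initial data: u(η,0) = T(η,0) = -sin(η).
On η ∈ ℝ each mode satisfies (sin(nη))″ = -n² sin(nη), so exp(-n²σ) sin(nη) solves the heat equation; by superposition u(η,σ) = Σ c_n exp(-n²σ) sin(nη).
Reading off the coefficients: c_1=-1, so u(η,σ) = -exp(-σ)sin(η).
Substituting back η = s - 2τ, σ = τ: T(s,τ) = u(s - 2τ, τ).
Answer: T(s, τ) = -exp(-τ)sin(s - 2τ)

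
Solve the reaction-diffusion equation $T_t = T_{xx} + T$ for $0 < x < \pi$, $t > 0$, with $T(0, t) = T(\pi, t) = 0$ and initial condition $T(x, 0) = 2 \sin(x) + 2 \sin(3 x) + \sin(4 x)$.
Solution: Substitute $T = e^{t}u$.
Then $T_t = e^{t}(u_t + u)$, $T_{xx} = e^{t}u_{xx}$; substituting and dividing by $e^{t}$, the lower-order terms cancel: $u_t = u_{xx}$ (standard heat equation).
Data for $u$: $u(x,0) = T(x,0) = 2 \sin(x) + 2 \sin(3 x) + \sin(4 x)$. The boundary conditions carry over: $u(0,t) = u(\pi,t) = 0$.
Separating variables: $u = \sum c_n e^{-n^2t} \sin(nx)$. From $u(x,0) = 2 \sin(x) + 2 \sin(3 x) + \sin(4 x)$: $c_1=2, c_3=2, c_4=1$.
So $u(x,t) = 2 e^{-t} \sin(x) + 2 e^{-9 t} \sin(3 x) + e^{-16 t} \sin(4 x)$, and $T(x,t) = e^{t}u(x,t)$.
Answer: $T(x, t) = 2 \sin(x) + 2 e^{-8 t} \sin(3 x) + e^{-15 t} \sin(4 x)$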